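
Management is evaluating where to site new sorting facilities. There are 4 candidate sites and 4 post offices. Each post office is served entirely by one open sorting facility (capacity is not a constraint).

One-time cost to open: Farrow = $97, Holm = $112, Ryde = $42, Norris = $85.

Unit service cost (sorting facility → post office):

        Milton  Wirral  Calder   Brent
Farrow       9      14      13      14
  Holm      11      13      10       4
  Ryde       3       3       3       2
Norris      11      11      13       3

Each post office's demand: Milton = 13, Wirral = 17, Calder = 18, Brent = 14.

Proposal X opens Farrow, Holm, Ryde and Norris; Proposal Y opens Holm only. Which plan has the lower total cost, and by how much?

Proposal X: {Farrow, Holm, Ryde, Norris}: Milton→Ryde 3·13=39, Wirral→Ryde 3·17=51, Calder→Ryde 3·18=54, Brent→Ryde 2·14=28. Service 172; fixed 336; total 508.
Proposal Y: {Holm}: Milton→Holm 11·13=143, Wirral→Holm 13·17=221, Calder→Holm 10·18=180, Brent→Holm 4·14=56. Service 600; fixed 112; total 712.
Difference: |508 − 712| = 204.

Proposal X is cheaper by 204.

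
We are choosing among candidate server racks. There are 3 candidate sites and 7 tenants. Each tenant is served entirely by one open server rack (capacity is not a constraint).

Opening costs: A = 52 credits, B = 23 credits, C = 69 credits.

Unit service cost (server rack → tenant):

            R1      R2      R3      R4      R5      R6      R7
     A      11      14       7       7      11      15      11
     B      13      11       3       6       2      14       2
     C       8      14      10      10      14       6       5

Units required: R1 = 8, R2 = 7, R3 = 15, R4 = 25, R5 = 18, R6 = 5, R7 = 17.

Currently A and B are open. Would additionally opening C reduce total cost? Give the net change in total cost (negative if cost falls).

Current service cost with {A, B}: 500.
Adding C: each tenant re-picks its cheapest; new service cost 436, saving 64.
Extra fixed cost: 69. Net change = 69 − 64 = 5.
(Totals: 575 → 580.)

No — net change +5 (cost rises by 5).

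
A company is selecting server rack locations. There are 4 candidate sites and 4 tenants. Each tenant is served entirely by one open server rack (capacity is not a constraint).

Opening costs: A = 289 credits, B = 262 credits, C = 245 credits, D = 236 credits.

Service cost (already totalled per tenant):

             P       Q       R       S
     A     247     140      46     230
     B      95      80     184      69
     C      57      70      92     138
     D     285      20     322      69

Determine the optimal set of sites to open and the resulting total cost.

Open C only; minimum total cost 602.

For any fixed open set, each tenant goes to its cheapest open site; total = fixed + service.
{C}: P→C 57, Q→C 70, R→C 92, S→C 138. Service 357; fixed 245; total 602.
{B}: service 428 + fixed 262 = 690
{C, D}: service 238 + fixed 481 = 719
{A, B, C, D}: service 192 + fixed 1032 = 1224
No other subset beats 602.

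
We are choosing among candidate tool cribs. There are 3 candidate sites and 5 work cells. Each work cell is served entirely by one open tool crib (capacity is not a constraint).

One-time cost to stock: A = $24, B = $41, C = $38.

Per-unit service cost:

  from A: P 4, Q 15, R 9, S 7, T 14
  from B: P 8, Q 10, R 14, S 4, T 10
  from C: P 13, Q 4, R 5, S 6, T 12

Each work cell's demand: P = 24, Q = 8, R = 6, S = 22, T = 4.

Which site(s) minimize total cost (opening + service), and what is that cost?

Open A, B and C; minimum total cost 389.

For any fixed open set, each work cell goes to its cheapest open site; total = fixed + service.
{A, B, C}: P→A 4·24=96, Q→C 4·8=32, R→C 5·6=30, S→B 4·22=88, T→B 10·4=40. Service 286; fixed 103; total 389.
{A, C}: service 338 + fixed 62 = 400
{A, B}: P→A 4·24=96, Q→B 10·8=80, R→A 9·6=54, S→B 4·22=88, T→B 10·4=40. Service 358; fixed 65; total 423.
{A}: P→A 4·24=96, Q→A 15·8=120, R→A 9·6=54, S→A 7·22=154, T→A 14·4=56. Service 480; fixed 24; total 504.
No other subset beats 389.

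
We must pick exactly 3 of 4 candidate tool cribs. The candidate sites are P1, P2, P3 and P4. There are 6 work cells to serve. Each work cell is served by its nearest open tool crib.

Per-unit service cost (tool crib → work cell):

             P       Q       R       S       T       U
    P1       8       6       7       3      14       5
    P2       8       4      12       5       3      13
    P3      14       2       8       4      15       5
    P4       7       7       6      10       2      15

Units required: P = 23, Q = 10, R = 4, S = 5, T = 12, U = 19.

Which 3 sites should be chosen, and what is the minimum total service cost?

Choose P1, P3 and P4; total service cost 339.

With exactly 3 open, each work cell uses its cheapest among the chosen.
{P1, P3, P4}: P→P4 7·23=161, Q→P3 2·10=20, R→P4 6·4=24, S→P1 3·5=15, T→P4 2·12=24, U→P1 5·19=95. Service cost 339.
{P2, P3, P4}: service cost 344
{P1, P2, P4}: service cost 359
Among all 4 size-3 choices, {P1, P3, P4} is lowest.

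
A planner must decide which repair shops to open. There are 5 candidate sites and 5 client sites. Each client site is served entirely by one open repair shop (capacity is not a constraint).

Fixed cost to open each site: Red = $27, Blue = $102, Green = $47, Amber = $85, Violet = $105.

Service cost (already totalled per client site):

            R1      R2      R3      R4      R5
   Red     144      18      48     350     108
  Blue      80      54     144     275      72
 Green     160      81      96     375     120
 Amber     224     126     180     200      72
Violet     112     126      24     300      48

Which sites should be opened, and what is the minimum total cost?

Open Red and Amber; minimum total cost 594.

For any fixed open set, each client site goes to its cheapest open site; total = fixed + service.
{Red, Amber}: R1→Red 144, R2→Red 18, R3→Red 48, R4→Amber 200, R5→Amber 72. Service 482; fixed 112; total 594.
{Red, Amber, Violet}: service 402 + fixed 217 = 619
{Red, Blue}: service 493 + fixed 129 = 622
{Red, Blue, Green, Amber, Violet}: service 370 + fixed 366 = 736
No other subset beats 594.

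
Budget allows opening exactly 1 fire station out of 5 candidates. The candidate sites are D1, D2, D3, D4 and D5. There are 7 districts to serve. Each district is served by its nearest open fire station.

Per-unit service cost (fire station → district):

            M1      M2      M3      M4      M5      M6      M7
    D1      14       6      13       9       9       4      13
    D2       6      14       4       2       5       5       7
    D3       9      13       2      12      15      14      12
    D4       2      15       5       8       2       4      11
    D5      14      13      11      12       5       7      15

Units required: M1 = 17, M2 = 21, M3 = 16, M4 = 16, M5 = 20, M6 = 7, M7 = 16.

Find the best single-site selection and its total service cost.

Choose D2 only; total service cost 739.

With exactly 1 open, each district uses its cheapest among the chosen.
{D2}: M1→D2 6·17=102, M2→D2 14·21=294, M3→D2 4·16=64, M4→D2 2·16=32, M5→D2 5·20=100, M6→D2 5·7=35, M7→D2 7·16=112. Service cost 739.
{D4}: service cost 801
{D1}: service cost 1132
Among all 5 size-1 choices, {D2} is lowest.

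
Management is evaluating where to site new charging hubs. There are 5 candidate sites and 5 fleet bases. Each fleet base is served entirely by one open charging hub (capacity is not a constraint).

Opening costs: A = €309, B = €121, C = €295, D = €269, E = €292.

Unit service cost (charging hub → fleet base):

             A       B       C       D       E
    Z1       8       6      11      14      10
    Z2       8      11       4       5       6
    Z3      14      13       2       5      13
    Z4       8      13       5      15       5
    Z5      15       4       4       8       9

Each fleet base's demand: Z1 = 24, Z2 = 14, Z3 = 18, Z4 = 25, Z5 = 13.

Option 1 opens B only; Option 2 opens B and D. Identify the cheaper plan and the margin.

Option 1 is cheaper by 41.

Option 1: {B}: Z1→B 6·24=144, Z2→B 11·14=154, Z3→B 13·18=234, Z4→B 13·25=325, Z5→B 4·13=52. Service 909; fixed 121; total 1030.
Option 2: {B, D}: Z1→B 6·24=144, Z2→D 5·14=70, Z3→D 5·18=90, Z4→B 13·25=325, Z5→B 4·13=52. Service 681; fixed 390; total 1071.
Difference: |1030 − 1071| = 41.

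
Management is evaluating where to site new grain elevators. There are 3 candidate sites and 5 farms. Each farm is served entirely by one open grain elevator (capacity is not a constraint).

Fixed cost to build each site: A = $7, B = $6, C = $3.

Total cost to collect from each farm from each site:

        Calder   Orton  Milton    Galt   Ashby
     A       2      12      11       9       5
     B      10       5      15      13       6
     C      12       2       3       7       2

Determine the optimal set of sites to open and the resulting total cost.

Open A and C; minimum total cost 26.

For any fixed open set, each farm goes to its cheapest open site; total = fixed + service.
{A, C}: Calder→A 2, Orton→C 2, Milton→C 3, Galt→C 7, Ashby→C 2. Service 16; fixed 10; total 26.
{C}: Calder→C 12, Orton→C 2, Milton→C 3, Galt→C 7, Ashby→C 2. Service 26; fixed 3; total 29.
{A, B, C}: Calder→A 2, Orton→C 2, Milton→C 3, Galt→C 7, Ashby→C 2. Service 16; fixed 16; total 32.
No other subset beats 26.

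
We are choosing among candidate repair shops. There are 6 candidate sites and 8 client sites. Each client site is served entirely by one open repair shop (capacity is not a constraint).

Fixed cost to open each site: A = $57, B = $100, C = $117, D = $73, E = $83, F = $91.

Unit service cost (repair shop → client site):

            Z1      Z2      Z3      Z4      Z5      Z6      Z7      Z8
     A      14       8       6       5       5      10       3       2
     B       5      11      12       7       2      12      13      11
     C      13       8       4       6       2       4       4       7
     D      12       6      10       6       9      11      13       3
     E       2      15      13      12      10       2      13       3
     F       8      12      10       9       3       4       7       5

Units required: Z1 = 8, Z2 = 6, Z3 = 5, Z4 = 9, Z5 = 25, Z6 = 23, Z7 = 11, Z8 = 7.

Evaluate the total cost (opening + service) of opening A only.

Each client site is assigned to its cheapest site among the open ones.
{A}: Z1→A 14·8=112, Z2→A 8·6=48, Z3→A 6·5=30, Z4→A 5·9=45, Z5→A 5·25=125, Z6→A 10·23=230, Z7→A 3·11=33, Z8→A 2·7=14. Service 637; fixed 57; total 694.

Total cost: 694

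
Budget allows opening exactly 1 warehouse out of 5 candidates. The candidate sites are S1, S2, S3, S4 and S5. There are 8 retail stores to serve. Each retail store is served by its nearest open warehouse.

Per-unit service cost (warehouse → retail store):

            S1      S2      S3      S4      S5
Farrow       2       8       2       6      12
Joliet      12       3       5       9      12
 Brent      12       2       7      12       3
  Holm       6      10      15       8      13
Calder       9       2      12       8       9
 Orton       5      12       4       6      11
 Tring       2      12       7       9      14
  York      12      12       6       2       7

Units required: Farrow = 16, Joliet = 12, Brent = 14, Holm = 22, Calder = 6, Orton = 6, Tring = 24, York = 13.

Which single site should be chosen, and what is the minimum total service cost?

With exactly 1 open, each retail store uses its cheapest among the chosen.
{S1}: Farrow→S1 2·16=32, Joliet→S1 12·12=144, Brent→S1 12·14=168, Holm→S1 6·22=132, Calder→S1 9·6=54, Orton→S1 5·6=30, Tring→S1 2·24=48, York→S1 12·13=156. Service cost 764.
{S3}: service cost 862
{S4}: service cost 874
Among all 5 size-1 choices, {S1} is lowest.

Choose S1 only; total service cost 764.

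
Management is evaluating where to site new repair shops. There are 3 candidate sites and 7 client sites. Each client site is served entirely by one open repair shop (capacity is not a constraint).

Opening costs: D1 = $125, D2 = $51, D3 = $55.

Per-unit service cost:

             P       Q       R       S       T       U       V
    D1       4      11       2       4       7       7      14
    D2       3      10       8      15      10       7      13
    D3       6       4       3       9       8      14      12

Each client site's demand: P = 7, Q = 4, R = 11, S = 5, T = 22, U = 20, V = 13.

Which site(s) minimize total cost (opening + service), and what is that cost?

Open D2 and D3; minimum total cost 693.

For any fixed open set, each client site goes to its cheapest open site; total = fixed + service.
{D2, D3}: P→D2 3·7=21, Q→D3 4·4=16, R→D3 3·11=33, S→D3 9·5=45, T→D3 8·22=176, U→D2 7·20=140, V→D3 12·13=156. Service 587; fixed 106; total 693.
{D1}: service 590 + fixed 125 = 715
{D1, D3}: service 536 + fixed 180 = 716
{D1, D2, D3}: service 529 + fixed 231 = 760
No other subset beats 693.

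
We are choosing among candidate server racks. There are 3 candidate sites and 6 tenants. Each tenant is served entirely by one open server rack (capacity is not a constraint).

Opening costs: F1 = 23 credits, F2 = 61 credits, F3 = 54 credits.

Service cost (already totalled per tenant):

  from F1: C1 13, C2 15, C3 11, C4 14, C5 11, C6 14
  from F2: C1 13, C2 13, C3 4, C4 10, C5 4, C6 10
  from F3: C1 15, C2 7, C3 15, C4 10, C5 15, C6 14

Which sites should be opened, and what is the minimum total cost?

Open F1 only; minimum total cost 101.

For any fixed open set, each tenant goes to its cheapest open site; total = fixed + service.
{F1}: C1→F1 13, C2→F1 15, C3→F1 11, C4→F1 14, C5→F1 11, C6→F1 14. Service 78; fixed 23; total 101.
{F2}: service 54 + fixed 61 = 115
{F3}: service 76 + fixed 54 = 130
{F1, F2, F3}: service 48 + fixed 138 = 186
(All 7 nonempty subsets were checked; F1 only is lowest.)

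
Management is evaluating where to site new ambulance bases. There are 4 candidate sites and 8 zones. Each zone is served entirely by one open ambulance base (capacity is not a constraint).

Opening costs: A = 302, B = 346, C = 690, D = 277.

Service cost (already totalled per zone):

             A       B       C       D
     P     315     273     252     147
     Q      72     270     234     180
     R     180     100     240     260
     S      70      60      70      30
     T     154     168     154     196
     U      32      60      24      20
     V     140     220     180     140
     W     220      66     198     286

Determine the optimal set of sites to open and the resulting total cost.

For any fixed open set, each zone goes to its cheapest open site; total = fixed + service.
{B, D}: P→D 147, Q→D 180, R→B 100, S→D 30, T→B 168, U→D 20, V→D 140, W→B 66. Service 851; fixed 623; total 1474.
{A}: P→A 315, Q→A 72, R→A 180, S→A 70, T→A 154, U→A 32, V→A 140, W→A 220. Service 1183; fixed 302; total 1485.
{D}: P→D 147, Q→D 180, R→D 260, S→D 30, T→D 196, U→D 20, V→D 140, W→D 286. Service 1259; fixed 277; total 1536.
{A, B, C, D}: service 729 + fixed 1615 = 2344
No other subset beats 1474.

Open B and D; minimum total cost 1474.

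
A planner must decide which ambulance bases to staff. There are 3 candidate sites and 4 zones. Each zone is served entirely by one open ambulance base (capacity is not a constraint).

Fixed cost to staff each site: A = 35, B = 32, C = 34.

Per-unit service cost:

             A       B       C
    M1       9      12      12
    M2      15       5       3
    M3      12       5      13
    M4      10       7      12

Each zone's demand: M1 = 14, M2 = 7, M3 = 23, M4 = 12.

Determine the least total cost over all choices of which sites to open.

For any fixed open set, each zone goes to its cheapest open site; total = fixed + service.
{A, B}: M1→A 9·14=126, M2→B 5·7=35, M3→B 5·23=115, M4→B 7·12=84. Service 360; fixed 67; total 427.
{B}: M1→B 12·14=168, M2→B 5·7=35, M3→B 5·23=115, M4→B 7·12=84. Service 402; fixed 32; total 434.
{A, B, C}: service 346 + fixed 101 = 447
No other subset beats 427.

Minimum total cost: 427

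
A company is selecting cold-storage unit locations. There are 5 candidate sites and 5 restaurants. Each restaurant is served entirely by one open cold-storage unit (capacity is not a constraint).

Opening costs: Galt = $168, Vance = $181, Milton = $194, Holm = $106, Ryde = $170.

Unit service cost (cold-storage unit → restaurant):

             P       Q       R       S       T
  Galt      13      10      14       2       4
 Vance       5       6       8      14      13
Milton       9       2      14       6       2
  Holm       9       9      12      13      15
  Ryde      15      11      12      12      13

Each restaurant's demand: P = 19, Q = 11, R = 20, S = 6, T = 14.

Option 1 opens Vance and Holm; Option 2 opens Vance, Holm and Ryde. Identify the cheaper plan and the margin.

Option 1 is cheaper by 164.

Option 1: {Vance, Holm}: P→Vance 5·19=95, Q→Vance 6·11=66, R→Vance 8·20=160, S→Holm 13·6=78, T→Vance 13·14=182. Service 581; fixed 287; total 868.
Option 2: {Vance, Holm, Ryde}: P→Vance 5·19=95, Q→Vance 6·11=66, R→Vance 8·20=160, S→Ryde 12·6=72, T→Vance 13·14=182. Service 575; fixed 457; total 1032.
Difference: |868 − 1032| = 164.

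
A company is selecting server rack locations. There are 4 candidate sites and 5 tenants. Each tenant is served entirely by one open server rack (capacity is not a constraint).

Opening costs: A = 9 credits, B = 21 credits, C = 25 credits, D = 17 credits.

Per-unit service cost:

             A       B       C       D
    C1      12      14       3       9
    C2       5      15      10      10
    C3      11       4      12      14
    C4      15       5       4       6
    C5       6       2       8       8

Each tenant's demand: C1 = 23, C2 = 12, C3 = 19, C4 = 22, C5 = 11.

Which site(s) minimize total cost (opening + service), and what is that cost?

For any fixed open set, each tenant goes to its cheapest open site; total = fixed + service.
{A, B, C}: C1→C 3·23=69, C2→A 5·12=60, C3→B 4·19=76, C4→C 4·22=88, C5→B 2·11=22. Service 315; fixed 55; total 370.
{A, B, C, D}: service 315 + fixed 72 = 387
{B, C}: service 375 + fixed 46 = 421
{A}: C1→A 12·23=276, C2→A 5·12=60, C3→A 11·19=209, C4→A 15·22=330, C5→A 6·11=66. Service 941; fixed 9; total 950.
No other subset beats 370.

Open A, B and C; minimum total cost 370.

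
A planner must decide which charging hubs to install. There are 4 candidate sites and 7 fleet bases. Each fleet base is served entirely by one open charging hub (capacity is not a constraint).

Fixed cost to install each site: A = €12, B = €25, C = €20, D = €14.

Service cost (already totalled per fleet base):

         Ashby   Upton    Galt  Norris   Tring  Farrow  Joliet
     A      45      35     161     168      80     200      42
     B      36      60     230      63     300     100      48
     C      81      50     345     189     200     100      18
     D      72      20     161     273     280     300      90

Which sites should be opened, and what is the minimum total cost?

Open A, B, C and D; minimum total cost 549.

For any fixed open set, each fleet base goes to its cheapest open site; total = fixed + service.
{A, B, C, D}: Ashby→B 36, Upton→D 20, Galt→A 161, Norris→B 63, Tring→A 80, Farrow→B 100, Joliet→C 18. Service 478; fixed 71; total 549.
{A, B, C}: Ashby→B 36, Upton→A 35, Galt→A 161, Norris→B 63, Tring→A 80, Farrow→B 100, Joliet→C 18. Service 493; fixed 57; total 550.
{A, B, D}: service 502 + fixed 51 = 553
{A}: service 731 + fixed 12 = 743
No other subset beats 549.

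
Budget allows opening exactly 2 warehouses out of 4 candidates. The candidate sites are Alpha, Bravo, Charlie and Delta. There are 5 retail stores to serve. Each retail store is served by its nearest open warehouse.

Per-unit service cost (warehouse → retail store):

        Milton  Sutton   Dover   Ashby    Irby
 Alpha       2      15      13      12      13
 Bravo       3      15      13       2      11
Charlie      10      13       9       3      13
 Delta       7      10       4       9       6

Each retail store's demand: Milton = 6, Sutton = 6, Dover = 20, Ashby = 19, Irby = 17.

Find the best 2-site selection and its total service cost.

Choose Bravo and Delta; total service cost 298.

With exactly 2 open, each retail store uses its cheapest among the chosen.
{Bravo, Delta}: Milton→Bravo 3·6=18, Sutton→Delta 10·6=60, Dover→Delta 4·20=80, Ashby→Bravo 2·19=38, Irby→Delta 6·17=102. Service cost 298.
{Charlie, Delta}: service cost 341
{Alpha, Delta}: service cost 425
Among all 6 size-2 choices, {Bravo, Delta} is lowest.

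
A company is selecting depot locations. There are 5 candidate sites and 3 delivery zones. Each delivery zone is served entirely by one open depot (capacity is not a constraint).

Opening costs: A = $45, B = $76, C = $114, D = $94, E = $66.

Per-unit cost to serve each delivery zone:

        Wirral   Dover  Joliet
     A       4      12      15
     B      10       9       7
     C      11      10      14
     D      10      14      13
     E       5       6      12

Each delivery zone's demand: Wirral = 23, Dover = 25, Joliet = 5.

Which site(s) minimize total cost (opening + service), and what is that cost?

Open E only; minimum total cost 391.

For any fixed open set, each delivery zone goes to its cheapest open site; total = fixed + service.
{E}: Wirral→E 5·23=115, Dover→E 6·25=150, Joliet→E 12·5=60. Service 325; fixed 66; total 391.
{A, E}: service 302 + fixed 111 = 413
{B, E}: service 300 + fixed 142 = 442
{A, B, C, D, E}: Wirral→A 4·23=92, Dover→E 6·25=150, Joliet→B 7·5=35. Service 277; fixed 395; total 672.
No other subset beats 391.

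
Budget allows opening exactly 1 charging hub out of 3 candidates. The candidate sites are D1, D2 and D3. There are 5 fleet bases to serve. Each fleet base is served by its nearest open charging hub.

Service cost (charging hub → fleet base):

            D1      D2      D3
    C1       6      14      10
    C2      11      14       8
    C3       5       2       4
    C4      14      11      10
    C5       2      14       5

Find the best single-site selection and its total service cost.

Choose D3 only; total service cost 37.

With exactly 1 open, each fleet base uses its cheapest among the chosen.
{D3}: C1→D3 10, C2→D3 8, C3→D3 4, C4→D3 10, C5→D3 5. Service cost 37.
{D1}: service cost 38
{D2}: service cost 55
Among all 3 size-1 choices, {D3} is lowest.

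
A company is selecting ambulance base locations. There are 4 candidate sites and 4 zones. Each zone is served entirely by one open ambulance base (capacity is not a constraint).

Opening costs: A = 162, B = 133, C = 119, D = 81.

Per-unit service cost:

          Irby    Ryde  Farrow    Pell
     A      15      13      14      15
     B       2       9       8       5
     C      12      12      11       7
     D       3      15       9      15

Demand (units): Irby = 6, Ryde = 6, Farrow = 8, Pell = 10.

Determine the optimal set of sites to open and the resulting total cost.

For any fixed open set, each zone goes to its cheapest open site; total = fixed + service.
{B}: Irby→B 2·6=12, Ryde→B 9·6=54, Farrow→B 8·8=64, Pell→B 5·10=50. Service 180; fixed 133; total 313.
{B, D}: Irby→B 2·6=12, Ryde→B 9·6=54, Farrow→B 8·8=64, Pell→B 5·10=50. Service 180; fixed 214; total 394.
{D}: service 330 + fixed 81 = 411
{A, B, C, D}: Irby→B 2·6=12, Ryde→B 9·6=54, Farrow→B 8·8=64, Pell→B 5·10=50. Service 180; fixed 495; total 675.
(All 15 nonempty subsets were checked; B only is lowest.)

Open B only; minimum total cost 313.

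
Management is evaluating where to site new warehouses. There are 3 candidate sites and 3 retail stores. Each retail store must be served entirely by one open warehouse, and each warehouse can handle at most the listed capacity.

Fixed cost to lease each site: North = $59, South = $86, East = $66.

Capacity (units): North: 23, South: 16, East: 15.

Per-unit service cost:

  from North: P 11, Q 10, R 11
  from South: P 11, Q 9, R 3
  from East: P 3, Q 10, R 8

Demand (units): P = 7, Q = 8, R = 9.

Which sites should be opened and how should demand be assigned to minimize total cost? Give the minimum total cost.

Minimum total cost: 280

Open {South, East}: P→East 3·7=21, Q→East 10·8=80, R→South 3·9=27.
Loads: South carries 9/16, East carries 15/15. Service 128; fixed 152; total 280.
Next best feasible plan costs 325.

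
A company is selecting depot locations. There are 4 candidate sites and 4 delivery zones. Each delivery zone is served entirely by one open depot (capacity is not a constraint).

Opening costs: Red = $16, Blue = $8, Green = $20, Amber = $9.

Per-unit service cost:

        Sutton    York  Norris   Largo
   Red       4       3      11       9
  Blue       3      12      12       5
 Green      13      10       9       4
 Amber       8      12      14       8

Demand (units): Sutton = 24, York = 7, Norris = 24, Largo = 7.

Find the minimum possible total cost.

For any fixed open set, each delivery zone goes to its cheapest open site; total = fixed + service.
{Red, Blue, Green}: Sutton→Blue 3·24=72, York→Red 3·7=21, Norris→Green 9·24=216, Largo→Green 4·7=28. Service 337; fixed 44; total 381.
{Red, Blue, Green, Amber}: Sutton→Blue 3·24=72, York→Red 3·7=21, Norris→Green 9·24=216, Largo→Green 4·7=28. Service 337; fixed 53; total 390.
{Red, Green}: Sutton→Red 4·24=96, York→Red 3·7=21, Norris→Green 9·24=216, Largo→Green 4·7=28. Service 361; fixed 36; total 397.
{Blue}: Sutton→Blue 3·24=72, York→Blue 12·7=84, Norris→Blue 12·24=288, Largo→Blue 5·7=35. Service 479; fixed 8; total 487.
No other subset beats 381.

Minimum total cost: 381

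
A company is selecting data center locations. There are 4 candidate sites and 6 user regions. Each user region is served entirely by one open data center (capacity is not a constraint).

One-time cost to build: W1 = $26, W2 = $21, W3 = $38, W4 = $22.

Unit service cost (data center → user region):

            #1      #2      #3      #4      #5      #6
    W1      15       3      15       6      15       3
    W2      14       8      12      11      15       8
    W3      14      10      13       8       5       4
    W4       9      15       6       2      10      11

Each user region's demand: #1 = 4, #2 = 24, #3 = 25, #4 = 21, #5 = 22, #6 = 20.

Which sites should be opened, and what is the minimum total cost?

Open W1, W3 and W4; minimum total cost 556.

For any fixed open set, each user region goes to its cheapest open site; total = fixed + service.
{W1, W3, W4}: #1→W4 9·4=36, #2→W1 3·24=72, #3→W4 6·25=150, #4→W4 2·21=42, #5→W3 5·22=110, #6→W1 3·20=60. Service 470; fixed 86; total 556.
{W1, W2, W3, W4}: service 470 + fixed 107 = 577
{W1, W4}: service 580 + fixed 48 = 628
{W2}: service 1269 + fixed 21 = 1290
No other subset beats 556.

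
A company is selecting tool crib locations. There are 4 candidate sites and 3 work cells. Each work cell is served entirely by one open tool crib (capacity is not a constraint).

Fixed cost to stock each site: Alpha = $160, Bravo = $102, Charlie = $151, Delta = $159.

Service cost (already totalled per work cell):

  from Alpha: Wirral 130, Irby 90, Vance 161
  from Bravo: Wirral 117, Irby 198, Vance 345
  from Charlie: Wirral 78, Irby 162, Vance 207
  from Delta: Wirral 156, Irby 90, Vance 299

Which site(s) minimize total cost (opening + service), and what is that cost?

Open Alpha only; minimum total cost 541.

For any fixed open set, each work cell goes to its cheapest open site; total = fixed + service.
{Alpha}: Wirral→Alpha 130, Irby→Alpha 90, Vance→Alpha 161. Service 381; fixed 160; total 541.
{Charlie}: service 447 + fixed 151 = 598
{Alpha, Bravo}: service 368 + fixed 262 = 630
{Alpha, Bravo, Charlie, Delta}: Wirral→Charlie 78, Irby→Alpha 90, Vance→Alpha 161. Service 329; fixed 572; total 901.
(All 15 nonempty subsets were checked; Alpha only is lowest.)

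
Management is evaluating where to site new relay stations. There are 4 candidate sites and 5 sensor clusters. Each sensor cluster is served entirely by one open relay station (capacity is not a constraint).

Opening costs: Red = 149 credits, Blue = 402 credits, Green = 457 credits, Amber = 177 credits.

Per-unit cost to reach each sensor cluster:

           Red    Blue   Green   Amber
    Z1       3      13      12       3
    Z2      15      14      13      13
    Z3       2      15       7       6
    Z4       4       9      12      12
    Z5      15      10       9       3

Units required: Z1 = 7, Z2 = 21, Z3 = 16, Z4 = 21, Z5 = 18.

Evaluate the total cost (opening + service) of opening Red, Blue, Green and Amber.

Total cost: 1649

Each sensor cluster is assigned to its cheapest site among the open ones.
{Red, Blue, Green, Amber}: Z1→Red 3·7=21, Z2→Green 13·21=273, Z3→Red 2·16=32, Z4→Red 4·21=84, Z5→Amber 3·18=54. Service 464; fixed 1185; total 1649.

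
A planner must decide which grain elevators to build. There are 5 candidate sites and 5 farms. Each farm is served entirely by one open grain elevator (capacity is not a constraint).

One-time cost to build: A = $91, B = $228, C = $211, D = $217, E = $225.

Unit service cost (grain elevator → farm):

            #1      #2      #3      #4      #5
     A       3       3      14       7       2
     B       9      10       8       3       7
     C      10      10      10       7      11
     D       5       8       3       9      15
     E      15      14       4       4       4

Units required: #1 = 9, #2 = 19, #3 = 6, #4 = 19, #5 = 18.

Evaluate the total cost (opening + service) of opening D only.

Each farm is assigned to its cheapest site among the open ones.
{D}: #1→D 5·9=45, #2→D 8·19=152, #3→D 3·6=18, #4→D 9·19=171, #5→D 15·18=270. Service 656; fixed 217; total 873.

Total cost: 873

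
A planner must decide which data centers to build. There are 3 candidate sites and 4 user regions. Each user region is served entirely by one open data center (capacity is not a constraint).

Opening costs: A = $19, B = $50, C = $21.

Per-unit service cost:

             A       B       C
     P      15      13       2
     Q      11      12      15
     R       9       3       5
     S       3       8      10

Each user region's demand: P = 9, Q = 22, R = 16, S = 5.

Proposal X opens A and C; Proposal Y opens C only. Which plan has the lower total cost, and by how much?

Proposal X: {A, C}: P→C 2·9=18, Q→A 11·22=242, R→C 5·16=80, S→A 3·5=15. Service 355; fixed 40; total 395.
Proposal Y: {C}: P→C 2·9=18, Q→C 15·22=330, R→C 5·16=80, S→C 10·5=50. Service 478; fixed 21; total 499.
Difference: |395 − 499| = 104.

Proposal X is cheaper by 104.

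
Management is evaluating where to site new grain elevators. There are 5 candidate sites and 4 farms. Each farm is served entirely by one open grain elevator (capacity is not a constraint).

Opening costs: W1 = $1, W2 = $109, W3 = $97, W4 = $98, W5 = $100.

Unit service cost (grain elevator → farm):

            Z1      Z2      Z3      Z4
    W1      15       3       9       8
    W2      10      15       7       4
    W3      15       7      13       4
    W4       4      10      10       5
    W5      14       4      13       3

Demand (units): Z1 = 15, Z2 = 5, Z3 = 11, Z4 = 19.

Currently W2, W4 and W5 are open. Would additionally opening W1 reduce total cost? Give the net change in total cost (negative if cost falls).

Current service cost with {W2, W4, W5}: 214.
Adding W1: each farm re-picks its cheapest; new service cost 209, saving 5.
Extra fixed cost: 1. Net change = 1 − 5 = -4.
(Totals: 521 → 517.)

Yes — net change −4 (cost falls by 4).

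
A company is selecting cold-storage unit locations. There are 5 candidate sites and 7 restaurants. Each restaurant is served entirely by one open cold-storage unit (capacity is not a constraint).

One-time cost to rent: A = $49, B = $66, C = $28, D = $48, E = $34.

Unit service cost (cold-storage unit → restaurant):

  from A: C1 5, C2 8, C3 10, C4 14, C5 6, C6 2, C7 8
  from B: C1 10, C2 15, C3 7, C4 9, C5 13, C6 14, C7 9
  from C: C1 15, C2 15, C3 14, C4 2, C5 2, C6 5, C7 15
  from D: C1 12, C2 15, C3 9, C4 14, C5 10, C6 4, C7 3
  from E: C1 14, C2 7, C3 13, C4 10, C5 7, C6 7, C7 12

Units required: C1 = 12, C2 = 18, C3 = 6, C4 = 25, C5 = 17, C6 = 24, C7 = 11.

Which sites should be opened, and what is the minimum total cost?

Open A, C and D; minimum total cost 548.

For any fixed open set, each restaurant goes to its cheapest open site; total = fixed + service.
{A, C, D}: C1→A 5·12=60, C2→A 8·18=144, C3→D 9·6=54, C4→C 2·25=50, C5→C 2·17=34, C6→A 2·24=48, C7→D 3·11=33. Service 423; fixed 125; total 548.
{A, C}: service 484 + fixed 77 = 561
{A, C, D, E}: service 405 + fixed 159 = 564
{A, B, C, D, E}: service 393 + fixed 225 = 618
No other subset beats 548.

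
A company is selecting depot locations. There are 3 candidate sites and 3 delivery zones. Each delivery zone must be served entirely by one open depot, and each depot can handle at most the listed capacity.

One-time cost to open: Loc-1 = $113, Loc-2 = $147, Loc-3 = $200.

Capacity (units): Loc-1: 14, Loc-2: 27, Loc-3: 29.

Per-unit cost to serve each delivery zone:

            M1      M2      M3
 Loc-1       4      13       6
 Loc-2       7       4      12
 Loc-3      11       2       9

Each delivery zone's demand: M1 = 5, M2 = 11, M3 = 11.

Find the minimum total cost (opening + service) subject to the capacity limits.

Minimum total cost: 358

Open {Loc-2}: M1→Loc-2 7·5=35, M2→Loc-2 4·11=44, M3→Loc-2 12·11=132.
Loads: Loc-2 carries 27/27. Service 211; fixed 147; total 358.
Next best feasible plan costs 376.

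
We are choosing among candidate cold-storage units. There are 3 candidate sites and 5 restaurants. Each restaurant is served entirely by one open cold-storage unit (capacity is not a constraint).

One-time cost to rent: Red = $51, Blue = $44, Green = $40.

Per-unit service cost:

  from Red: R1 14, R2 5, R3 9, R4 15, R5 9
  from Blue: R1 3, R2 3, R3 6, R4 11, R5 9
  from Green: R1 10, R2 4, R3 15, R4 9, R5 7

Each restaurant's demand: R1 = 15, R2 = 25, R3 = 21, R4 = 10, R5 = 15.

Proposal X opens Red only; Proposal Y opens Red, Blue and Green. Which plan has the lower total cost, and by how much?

Proposal Y is cheaper by 284.

Proposal X: {Red}: R1→Red 14·15=210, R2→Red 5·25=125, R3→Red 9·21=189, R4→Red 15·10=150, R5→Red 9·15=135. Service 809; fixed 51; total 860.
Proposal Y: {Red, Blue, Green}: R1→Blue 3·15=45, R2→Blue 3·25=75, R3→Blue 6·21=126, R4→Green 9·10=90, R5→Green 7·15=105. Service 441; fixed 135; total 576.
Difference: |860 − 576| = 284.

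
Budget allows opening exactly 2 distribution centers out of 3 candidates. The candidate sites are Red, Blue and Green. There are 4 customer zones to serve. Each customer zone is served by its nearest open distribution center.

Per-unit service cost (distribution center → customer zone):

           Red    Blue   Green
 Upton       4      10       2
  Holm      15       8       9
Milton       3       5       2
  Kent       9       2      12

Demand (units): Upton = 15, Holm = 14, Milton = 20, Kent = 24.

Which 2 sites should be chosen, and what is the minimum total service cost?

Choose Blue and Green; total service cost 230.

With exactly 2 open, each customer zone uses its cheapest among the chosen.
{Blue, Green}: Upton→Green 2·15=30, Holm→Blue 8·14=112, Milton→Green 2·20=40, Kent→Blue 2·24=48. Service cost 230.
{Red, Blue}: service cost 280
{Red, Green}: service cost 412
Among all 3 size-2 choices, {Blue, Green} is lowest.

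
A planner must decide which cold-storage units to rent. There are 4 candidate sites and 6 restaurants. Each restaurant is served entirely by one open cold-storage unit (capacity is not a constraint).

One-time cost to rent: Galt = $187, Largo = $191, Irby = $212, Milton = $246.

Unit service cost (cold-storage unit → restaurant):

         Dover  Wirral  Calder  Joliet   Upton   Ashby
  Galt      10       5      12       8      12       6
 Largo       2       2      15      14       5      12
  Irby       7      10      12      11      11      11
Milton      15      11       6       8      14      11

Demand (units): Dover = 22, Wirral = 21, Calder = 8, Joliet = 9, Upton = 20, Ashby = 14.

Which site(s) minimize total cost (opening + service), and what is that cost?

For any fixed open set, each restaurant goes to its cheapest open site; total = fixed + service.
{Largo}: Dover→Largo 2·22=44, Wirral→Largo 2·21=42, Calder→Largo 15·8=120, Joliet→Largo 14·9=126, Upton→Largo 5·20=100, Ashby→Largo 12·14=168. Service 600; fixed 191; total 791.
{Galt, Largo}: Dover→Largo 2·22=44, Wirral→Largo 2·21=42, Calder→Galt 12·8=96, Joliet→Galt 8·9=72, Upton→Largo 5·20=100, Ashby→Galt 6·14=84. Service 438; fixed 378; total 816.
{Largo, Milton}: Dover→Largo 2·22=44, Wirral→Largo 2·21=42, Calder→Milton 6·8=48, Joliet→Milton 8·9=72, Upton→Largo 5·20=100, Ashby→Milton 11·14=154. Service 460; fixed 437; total 897.
{Galt, Largo, Irby, Milton}: service 390 + fixed 836 = 1226
No other subset beats 791.

Open Largo only; minimum total cost 791.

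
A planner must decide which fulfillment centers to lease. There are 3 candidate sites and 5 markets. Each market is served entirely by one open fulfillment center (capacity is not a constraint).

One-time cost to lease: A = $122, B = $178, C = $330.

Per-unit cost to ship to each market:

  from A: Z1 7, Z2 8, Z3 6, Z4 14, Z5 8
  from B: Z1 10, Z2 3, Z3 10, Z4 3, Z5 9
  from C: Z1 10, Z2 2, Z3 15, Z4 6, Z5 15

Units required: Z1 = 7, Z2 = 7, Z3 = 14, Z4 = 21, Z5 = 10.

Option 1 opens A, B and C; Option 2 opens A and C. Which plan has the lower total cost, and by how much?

Option 2 is cheaper by 115.

Option 1: {A, B, C}: Z1→A 7·7=49, Z2→C 2·7=14, Z3→A 6·14=84, Z4→B 3·21=63, Z5→A 8·10=80. Service 290; fixed 630; total 920.
Option 2: {A, C}: Z1→A 7·7=49, Z2→C 2·7=14, Z3→A 6·14=84, Z4→C 6·21=126, Z5→A 8·10=80. Service 353; fixed 452; total 805.
Difference: |920 − 805| = 115.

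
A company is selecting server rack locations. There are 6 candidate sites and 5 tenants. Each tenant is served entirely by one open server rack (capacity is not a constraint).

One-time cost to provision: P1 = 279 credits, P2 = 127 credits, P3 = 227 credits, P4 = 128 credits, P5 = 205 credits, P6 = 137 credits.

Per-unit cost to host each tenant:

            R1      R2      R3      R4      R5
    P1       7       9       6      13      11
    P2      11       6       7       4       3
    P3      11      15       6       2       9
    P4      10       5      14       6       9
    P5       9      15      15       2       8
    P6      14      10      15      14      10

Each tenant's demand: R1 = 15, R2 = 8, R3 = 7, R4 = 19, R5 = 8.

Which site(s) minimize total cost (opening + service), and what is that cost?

Open P2 only; minimum total cost 489.

For any fixed open set, each tenant goes to its cheapest open site; total = fixed + service.
{P2}: R1→P2 11·15=165, R2→P2 6·8=48, R3→P2 7·7=49, R4→P2 4·19=76, R5→P2 3·8=24. Service 362; fixed 127; total 489.
{P2, P4}: R1→P4 10·15=150, R2→P4 5·8=40, R3→P2 7·7=49, R4→P2 4·19=76, R5→P2 3·8=24. Service 339; fixed 255; total 594.
{P4}: R1→P4 10·15=150, R2→P4 5·8=40, R3→P4 14·7=98, R4→P4 6·19=114, R5→P4 9·8=72. Service 474; fixed 128; total 602.
{P1, P2, P3, P4, P5, P6}: service 249 + fixed 1103 = 1352
No other subset beats 489.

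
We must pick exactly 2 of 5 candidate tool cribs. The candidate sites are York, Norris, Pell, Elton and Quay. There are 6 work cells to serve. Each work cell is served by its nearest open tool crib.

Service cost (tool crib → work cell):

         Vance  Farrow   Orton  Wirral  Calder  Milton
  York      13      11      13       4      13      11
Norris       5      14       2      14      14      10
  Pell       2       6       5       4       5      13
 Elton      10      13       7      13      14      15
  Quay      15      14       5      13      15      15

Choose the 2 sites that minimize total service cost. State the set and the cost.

Choose Norris and Pell; total service cost 29.

With exactly 2 open, each work cell uses its cheapest among the chosen.
{Norris, Pell}: Vance→Pell 2, Farrow→Pell 6, Orton→Norris 2, Wirral→Pell 4, Calder→Pell 5, Milton→Norris 10. Service cost 29.
{York, Pell}: service cost 33
{Pell, Elton}: service cost 35
Among all 10 size-2 choices, {Norris, Pell} is lowest.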